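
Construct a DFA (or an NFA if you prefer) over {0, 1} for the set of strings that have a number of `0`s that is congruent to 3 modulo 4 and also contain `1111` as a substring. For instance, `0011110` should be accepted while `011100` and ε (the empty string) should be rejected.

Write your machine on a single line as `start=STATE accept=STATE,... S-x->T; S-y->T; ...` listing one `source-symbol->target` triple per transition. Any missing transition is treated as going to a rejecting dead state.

start=q0; accept=q19; q0-0->q1; q0-1->q2; q1-0->q3; q1-1->q4; q2-0->q1; q2-1->q5; q3-0->q6; q3-1->q7; q4-0->q3; q4-1->q8; q5-0->q1; q5-1->q9; q6-0->q0; q6-1->q10; q7-0->q6; q7-1->q11; q8-0->q3; q8-1->q12; q9-0->q1; q9-1->q13; q10-0->q0; q10-1->q14; q11-0->q6; q11-1->q15; q12-0->q3; q12-1->q16; q13-0->q16; q13-1->q13; q14-0->q0; q14-1->q17; q15-0->q6; q15-1->q18; q16-0->q18; q16-1->q16; q17-0->q0; q17-1->q19; q18-0->q19; q18-1->q18; q19-0->q13; q19-1->q19

Build one automaton per condition and run them in lockstep. The first has 4 states tracking the count of `0`s modulo 4; the second has 5 states tracking whether and how much of `1111` has been seen. A product state is a pair (one from each), accepting exactly when both do.
With 20 states:
          0    1  
>  q0     q1   q2 
   q1     q3   q4 
   q2     q1   q5 
   q3     q6   q7 
   q4     q3   q8 
   q5     q1   q9 
   q6     q0  q10 
   q7     q6  q11 
   q8     q3  q12 
   q9     q1  q13 
   q10    q0  q14 
   q11    q6  q15 
   q12    q3  q16 
   q13   q16  q13 
   q14    q0  q17 
   q15    q6  q18 
   q16   q18  q16 
   q17    q0  q19 
   q18   q19  q18 
 * q19   q13  q19 
(> = start, * = accepting)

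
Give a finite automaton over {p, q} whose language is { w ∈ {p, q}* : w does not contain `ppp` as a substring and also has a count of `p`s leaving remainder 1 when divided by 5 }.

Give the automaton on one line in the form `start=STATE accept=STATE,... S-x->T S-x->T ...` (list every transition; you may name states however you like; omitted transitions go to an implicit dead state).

Handle the two conditions separately and then intersect. The first has 4 states tracking partial matches of the forbidden pattern `ppp`; the second has 5 states tracking the count of `p`s modulo 5. A product state is a pair (one from each), accepting exactly when both do.
20 states suffice.
       p  q 
>  A   B  A 
 * B   C  D 
   C   E  F 
 * D   G  D 
   E   H  E 
   F   I  F 
   G   J  F 
   H   K  H 
   I   L  M 
   J   H  M 
   K   N  K 
   L   K  O 
   M   P  M 
   N   Q  N 
   O   R  O 
   P   S  O 
   Q   E  Q 
   R   T  A 
   S   N  A 
 * T   Q  D 
(> = start, * = accepting)

start=A accept=B,D,T A-p->B A-q->A B-p->C B-q->D C-p->E C-q->F D-p->G D-q->D E-p->H E-q->E F-p->I F-q->F G-p->J G-q->F H-p->K H-q->H I-p->L I-q->M J-p->H J-q->M K-p->N K-q->K L-p->K L-q->O M-p->P M-q->M N-p->Q N-q->N O-p->R O-q->O P-p->S P-q->O Q-p->E Q-q->Q R-p->T R-q->A S-p->N S-q->A T-p->Q T-q->D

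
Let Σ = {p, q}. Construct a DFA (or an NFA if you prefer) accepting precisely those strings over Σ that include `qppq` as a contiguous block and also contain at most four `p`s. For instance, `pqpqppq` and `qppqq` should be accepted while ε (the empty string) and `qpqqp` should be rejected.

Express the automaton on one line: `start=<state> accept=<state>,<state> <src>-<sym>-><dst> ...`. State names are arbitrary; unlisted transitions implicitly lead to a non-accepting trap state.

Run two small machines in parallel and take their product. The first has 5 states tracking whether and how much of `qppq` has been seen; the second has 6 states tracking the count of `p`s, saturating at 5. A product state is a pair (one from each), accepting exactly when both do. Equivalent product states are then merged.
          p    q  
>  s0     s1   s2 
   s1     s3   s4 
   s2     s5   s2 
   s3     s6   s7 
   s4     s8   s4 
   s5     s9   s4 
   s6     s6   s6 
   s7    s10   s7 
   s8    s11   s7 
   s9     s6  s12 
   s10   s13   s6 
   s11    s6  s14 
 * s12   s14  s12 
   s13    s6  s15 
 * s14   s15  s14 
 * s15    s6  s15 
(> = start, * = accepting)

start=s0 accept=s12,s14,s15 s0-p->s1 s0-q->s2 s1-p->s3 s1-q->s4 s2-p->s5 s2-q->s2 s3-p->s6 s3-q->s7 s4-p->s8 s4-q->s4 s5-p->s9 s5-q->s4 s6-p->s6 s6-q->s6 s7-p->s10 s7-q->s7 s8-p->s11 s8-q->s7 s9-p->s6 s9-q->s12 s10-p->s13 s10-q->s6 s11-p->s6 s11-q->s14 s12-p->s14 s12-q->s12 s13-p->s6 s13-q->s15 s14-p->s15 s14-q->s14 s15-p->s6 s15-q->s15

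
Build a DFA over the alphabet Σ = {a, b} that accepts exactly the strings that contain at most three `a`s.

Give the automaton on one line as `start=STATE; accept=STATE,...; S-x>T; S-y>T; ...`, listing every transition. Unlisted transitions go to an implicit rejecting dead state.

start=q0; accept=q0,q1,q2,q3; q0-a>q1; q0-b>q0; q1-a>q2; q1-b>q1; q2-a>q3; q2-b>q2; q3-a>q4; q3-b>q3; q4-a>q4; q4-b>q4

Count `a`s, saturating at 4: states q0 through q3 mean 0 through 3 `a`s seen; q4 means more than 3. Each `a` increments (capped at q4); other symbols loop. Accept from {q0, q1, q2, q3}.
A 5-state machine:
        a   b  
>* q0   q1  q0 
 * q1   q2  q1 
 * q2   q3  q2 
 * q3   q4  q3 
   q4   q4  q4 
(> = start, * = accepting)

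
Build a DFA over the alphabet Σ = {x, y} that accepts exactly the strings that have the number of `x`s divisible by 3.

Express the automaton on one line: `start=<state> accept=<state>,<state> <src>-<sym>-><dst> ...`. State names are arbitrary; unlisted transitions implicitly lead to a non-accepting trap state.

The only thing that matters is how many `x`s have appeared, reduced mod 3. Use one state per residue: q0 for 0, …, q2 for 2. Reading `x` moves to the next residue; anything else stays put. q0 is accepting.
3 states suffice.
        x   y  
>* q0   q1  q0 
   q1   q2  q1 
   q2   q0  q2 
(> = start, * = accepting)

start=q0 accept=q0 q0-x->q1 q0-y->q0 q1-x->q2 q1-y->q1 q2-x->q0 q2-y->q2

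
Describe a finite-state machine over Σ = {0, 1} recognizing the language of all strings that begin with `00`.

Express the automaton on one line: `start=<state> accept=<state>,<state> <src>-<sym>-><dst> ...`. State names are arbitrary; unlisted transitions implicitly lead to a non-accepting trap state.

Walk along `00` while the input agrees: from S0 take `0` to S1, and so on. Any deviation drops to the rejecting sink S3. Once S2 is reached the prefix is confirmed and every continuation is accepted.
With 4 states:
        0   1  
>  S0   S1  S3 
   S1   S2  S3 
 * S2   S2  S2 
   S3   S3  S3 
(> = start, * = accepting)

start=S0 accept=S2 S0-0->S1 S0-1->S3 S1-0->S2 S1-1->S3 S2-0->S2 S2-1->S2 S3-0->S3 S3-1->S3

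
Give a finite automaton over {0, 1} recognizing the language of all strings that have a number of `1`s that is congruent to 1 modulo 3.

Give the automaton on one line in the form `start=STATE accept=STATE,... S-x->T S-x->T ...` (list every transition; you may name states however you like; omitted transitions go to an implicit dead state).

The only thing that matters is how many `1`s have appeared, reduced mod 3. Use one state per residue: S0 for 0, …, S2 for 2. Reading `1` moves to the next residue; anything else stays put. S1 is accepting.
        0   1  
>  S0   S0  S1 
 * S1   S1  S2 
   S2   S2  S0 
(> = start, * = accepting)

start=S0 accept=S1 S0-0->S0 S0-1->S1 S1-0->S1 S1-1->S2 S2-0->S2 S2-1->S0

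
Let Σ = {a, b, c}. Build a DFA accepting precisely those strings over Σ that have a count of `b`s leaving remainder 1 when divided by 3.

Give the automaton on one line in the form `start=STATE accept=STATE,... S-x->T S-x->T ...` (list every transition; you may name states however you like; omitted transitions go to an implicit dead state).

start=S0 accept=S1 S0-a->S0 S0-b->S1 S0-c->S0 S1-a->S1 S1-b->S2 S1-c->S1 S2-a->S2 S2-b->S0 S2-c->S2

Keep the running count of `b`s modulo 3: each `b` advances along the cycle S0 → S1 → S2 → S0 while other symbols loop. Accept at S1.
With 3 states:
        a   b   c  
>  S0   S0  S1  S0 
 * S1   S1  S2  S1 
   S2   S2  S0  S2 
(> = start, * = accepting)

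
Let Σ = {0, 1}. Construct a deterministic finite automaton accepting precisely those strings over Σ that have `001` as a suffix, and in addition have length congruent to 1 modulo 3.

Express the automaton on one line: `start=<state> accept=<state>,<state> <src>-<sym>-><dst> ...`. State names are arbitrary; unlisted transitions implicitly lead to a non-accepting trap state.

Handle the two conditions separately and then intersect. The first has 4 states tracking how much of the suffix `001` has currently been matched; the second has 3 states tracking the input length modulo 3. A product state is a pair (one from each), accepting exactly when both do.
          0    1  
>  q0     q1   q2 
   q1     q3   q4 
   q2     q5   q4 
   q3     q6   q7 
   q4     q8   q0 
   q5     q6   q0 
   q6     q9  q10 
   q7     q1   q2 
   q8     q9   q2 
   q9     q3  q11 
 * q10    q5   q4 
   q11    q8   q0 
(> = start, * = accepting)

start=q0 accept=q10 q0-0->q1 q0-1->q2 q1-0->q3 q1-1->q4 q2-0->q5 q2-1->q4 q3-0->q6 q3-1->q7 q4-0->q8 q4-1->q0 q5-0->q6 q5-1->q0 q6-0->q9 q6-1->q10 q7-0->q1 q7-1->q2 q8-0->q9 q8-1->q2 q9-0->q3 q9-1->q11 q10-0->q5 q10-1->q4 q11-0->q8 q11-1->q0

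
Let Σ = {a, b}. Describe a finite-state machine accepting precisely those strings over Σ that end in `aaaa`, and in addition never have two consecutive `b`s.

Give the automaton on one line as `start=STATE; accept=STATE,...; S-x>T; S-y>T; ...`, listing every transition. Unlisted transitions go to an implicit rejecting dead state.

Handle the two conditions separately and then intersect. One (5 states) tracks how much of the suffix `aaaa` has currently been matched; the other (3 states) tracks partial matches of the forbidden pattern `bb`. Each combined state is a pair, one component from each; accept when both components accept. Minimizing collapses redundant product states.
With 7 states:
        a   b  
>  q0   q1  q2 
   q1   q3  q2 
   q2   q1  q4 
   q3   q5  q2 
   q4   q4  q4 
   q5   q6  q2 
 * q6   q6  q2 
(> = start, * = accepting)

start=q0; accept=q6; q0-a>q1; q0-b>q2; q1-a>q3; q1-b>q2; q2-a>q1; q2-b>q4; q3-a>q5; q3-b>q2; q4-a>q4; q4-b>q4; q5-a>q6; q5-b>q2; q6-a>q6; q6-b>q2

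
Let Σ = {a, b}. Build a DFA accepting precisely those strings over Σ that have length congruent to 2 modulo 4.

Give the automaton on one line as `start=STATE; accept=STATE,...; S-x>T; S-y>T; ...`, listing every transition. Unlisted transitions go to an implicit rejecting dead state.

Count input length modulo 4: every symbol advances one step around the cycle q0 → q1 → q2 → q3 → q0. Accept at q2.
        a   b  
>  q0   q1  q1 
   q1   q2  q2 
 * q2   q3  q3 
   q3   q0  q0 
(> = start, * = accepting)

start=q0; accept=q2; q0-a>q1; q0-b>q1; q1-a>q2; q1-b>q2; q2-a>q3; q2-b>q3; q3-a>q0; q3-b>q0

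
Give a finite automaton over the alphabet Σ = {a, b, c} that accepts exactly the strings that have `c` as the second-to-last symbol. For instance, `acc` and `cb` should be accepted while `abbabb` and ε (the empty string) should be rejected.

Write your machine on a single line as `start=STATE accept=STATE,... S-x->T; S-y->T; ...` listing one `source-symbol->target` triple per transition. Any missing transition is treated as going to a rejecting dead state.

start=q0; accept=q10,q11,q12; q0-a->q1; q0-b->q2; q0-c->q3; q1-a->q4; q1-b->q5; q1-c->q6; q2-a->q7; q2-b->q8; q2-c->q9; q3-a->q10; q3-b->q11; q3-c->q12; q4-a->q4; q4-b->q5; q4-c->q6; q5-a->q7; q5-b->q8; q5-c->q9; q6-a->q10; q6-b->q11; q6-c->q12; q7-a->q4; q7-b->q5; q7-c->q6; q8-a->q7; q8-b->q8; q8-c->q9; q9-a->q10; q9-b->q11; q9-c->q12; q10-a->q4; q10-b->q5; q10-c->q6; q11-a->q7; q11-b->q8; q11-c->q9; q12-a->q10; q12-b->q11; q12-c->q12

A DFA must remember the last 2 symbols (since which symbol is second-to-last isn't known until the input ends). Use one state per possible window of the last ≤2 symbols; accept from those whose window starts with `c`.
          a    b    c  
>  q0     q1   q2   q3 
   q1     q4   q5   q6 
   q2     q7   q8   q9 
   q3    q10  q11  q12 
   q4     q4   q5   q6 
   q5     q7   q8   q9 
   q6    q10  q11  q12 
   q7     q4   q5   q6 
   q8     q7   q8   q9 
   q9    q10  q11  q12 
 * q10    q4   q5   q6 
 * q11    q7   q8   q9 
 * q12   q10  q11  q12 
(> = start, * = accepting)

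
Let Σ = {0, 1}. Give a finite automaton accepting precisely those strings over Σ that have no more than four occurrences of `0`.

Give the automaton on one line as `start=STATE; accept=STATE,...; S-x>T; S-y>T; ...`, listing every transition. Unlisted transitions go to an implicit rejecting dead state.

start=q0; accept=q0,q1,q2,q3,q4; q0-0>q1; q0-1>q0; q1-0>q2; q1-1>q1; q2-0>q3; q2-1>q2; q3-0>q4; q3-1>q3; q4-0>q5; q4-1>q4; q5-0>q5; q5-1>q5

Count `0`s, saturating at 5: states q0 through q4 mean 0 through 4 `0`s seen; q5 means more than 4. Each `0` increments (capped at q5); other symbols loop. Accept from {q0, q1, q2, q3, q4}.
        0   1  
>* q0   q1  q0 
 * q1   q2  q1 
 * q2   q3  q2 
 * q3   q4  q3 
 * q4   q5  q4 
   q5   q5  q5 
(> = start, * = accepting)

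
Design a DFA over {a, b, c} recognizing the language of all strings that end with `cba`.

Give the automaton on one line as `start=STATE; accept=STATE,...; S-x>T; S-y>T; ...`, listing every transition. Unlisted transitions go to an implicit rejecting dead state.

Let each state record the length of the longest suffix of the input read so far that is also a prefix of `cba`. s1 means the last symbol is `c`; s2 means the last 2 symbols are `cb`; s3 means the last 3 symbols are `cba`. Accept only at s3, where the string currently ends in `cba`.
With 4 states:
        a   b   c  
>  s0   s0  s0  s1 
   s1   s0  s2  s1 
   s2   s3  s0  s1 
 * s3   s0  s0  s1 
(> = start, * = accepting)

start=s0; accept=s3; s0-a>s0; s0-b>s0; s0-c>s1; s1-a>s0; s1-b>s2; s1-c>s1; s2-a>s3; s2-b>s0; s2-c>s1; s3-a>s0; s3-b>s0; s3-c>s1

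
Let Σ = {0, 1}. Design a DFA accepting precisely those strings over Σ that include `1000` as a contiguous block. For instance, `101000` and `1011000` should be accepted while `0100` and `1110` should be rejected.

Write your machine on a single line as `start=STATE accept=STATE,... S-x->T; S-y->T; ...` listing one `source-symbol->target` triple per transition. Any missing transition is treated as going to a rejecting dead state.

States q0..q3 record the length of the longest prefix of `1000` that matches the current input suffix. Reaching q4 means `1000` has been seen, and we stay there forever. Accept from q4.
5 states suffice.
        0   1  
>  q0   q0  q1 
   q1   q2  q1 
   q2   q3  q1 
   q3   q4  q1 
 * q4   q4  q4 
(> = start, * = accepting)

start=q0; accept=q4; q0-0->q0; q0-1->q1; q1-0->q2; q1-1->q1; q2-0->q3; q2-1->q1; q3-0->q4; q3-1->q1; q4-0->q4; q4-1->q4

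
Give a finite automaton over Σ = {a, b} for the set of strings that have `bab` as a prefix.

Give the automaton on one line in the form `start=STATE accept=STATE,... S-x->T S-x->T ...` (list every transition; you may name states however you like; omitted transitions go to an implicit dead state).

start=s0 accept=s3 s0-a->s4 s0-b->s1 s1-a->s2 s1-b->s4 s2-a->s4 s2-b->s3 s3-a->s3 s3-b->s3 s4-a->s4 s4-b->s4

Walk along `bab` while the input agrees: from s0 take `b` to s1, and so on. Any deviation drops to the rejecting sink s4. Once s3 is reached the prefix is confirmed and every continuation is accepted.
5 states suffice.
        a   b  
>  s0   s4  s1 
   s1   s2  s4 
   s2   s4  s3 
 * s3   s3  s3 
   s4   s4  s4 
(> = start, * = accepting)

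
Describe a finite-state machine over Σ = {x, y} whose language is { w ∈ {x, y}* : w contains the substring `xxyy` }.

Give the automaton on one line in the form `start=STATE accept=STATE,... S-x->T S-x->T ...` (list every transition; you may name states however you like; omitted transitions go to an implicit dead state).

States q0..q3 record the length of the longest prefix of `xxyy` that matches the current input suffix. Reaching q4 means `xxyy` has been seen, and we stay there forever. Accept from q4.
A 5-state machine:
        x   y  
>  q0   q1  q0 
   q1   q2  q0 
   q2   q2  q3 
   q3   q1  q4 
 * q4   q4  q4 
(> = start, * = accepting)

start=q0 accept=q4 q0-x->q1 q0-y->q0 q1-x->q2 q1-y->q0 q2-x->q2 q2-y->q3 q3-x->q1 q3-y->q4 q4-x->q4 q4-y->q4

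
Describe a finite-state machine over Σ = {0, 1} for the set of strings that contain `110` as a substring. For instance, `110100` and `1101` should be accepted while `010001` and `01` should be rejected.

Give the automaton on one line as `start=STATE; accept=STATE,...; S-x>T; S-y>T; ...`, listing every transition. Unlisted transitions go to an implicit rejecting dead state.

start=A; accept=D; A-0>A; A-1>B; B-0>A; B-1>C; C-0>D; C-1>C; D-0>D; D-1>D

States A..C record the length of the longest prefix of `110` that matches the current input suffix. Reaching D means `110` has been seen, and we stay there forever. Accept from D.
With 4 states:
       0  1 
>  A   A  B 
   B   A  C 
   C   D  C 
 * D   D  D 
(> = start, * = accepting)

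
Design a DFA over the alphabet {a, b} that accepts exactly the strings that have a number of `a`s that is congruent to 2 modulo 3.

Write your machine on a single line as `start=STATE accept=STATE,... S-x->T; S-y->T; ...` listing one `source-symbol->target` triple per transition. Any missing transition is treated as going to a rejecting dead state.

start=q0; accept=q2; q0-a->q1; q0-b->q0; q1-a->q2; q1-b->q1; q2-a->q0; q2-b->q2

Keep the running count of `a`s modulo 3: each `a` advances along the cycle q0 → q1 → q2 → q0 while other symbols loop. Accept at q2.
        a   b  
>  q0   q1  q0 
   q1   q2  q1 
 * q2   q0  q2 
(> = start, * = accepting)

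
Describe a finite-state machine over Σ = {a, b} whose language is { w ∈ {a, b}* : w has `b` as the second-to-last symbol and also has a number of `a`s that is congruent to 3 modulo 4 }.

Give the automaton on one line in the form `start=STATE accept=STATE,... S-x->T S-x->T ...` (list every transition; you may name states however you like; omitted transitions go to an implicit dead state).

Handle the two conditions separately and then intersect. The first has 7 states tracking the last 2 symbols read; the second has 4 states tracking the count of `a`s modulo 4. A product state is a pair (one from each), accepting exactly when both do. Minimizing collapses redundant product states.
With 8 states:
        a   b  
>  s0   s1  s0 
   s1   s2  s1 
   s2   s3  s4 
   s3   s0  s5 
   s4   s6  s4 
   s5   s0  s7 
 * s6   s0  s5 
 * s7   s0  s7 
(> = start, * = accepting)

start=s0 accept=s6,s7 s0-a->s1 s0-b->s0 s1-a->s2 s1-b->s1 s2-a->s3 s2-b->s4 s3-a->s0 s3-b->s5 s4-a->s6 s4-b->s4 s5-a->s0 s5-b->s7 s6-a->s0 s6-b->s5 s7-a->s0 s7-b->s7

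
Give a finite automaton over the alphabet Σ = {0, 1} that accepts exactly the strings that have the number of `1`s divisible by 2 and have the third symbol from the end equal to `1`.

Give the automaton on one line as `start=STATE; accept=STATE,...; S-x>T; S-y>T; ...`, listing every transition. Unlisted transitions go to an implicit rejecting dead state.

Build one automaton per condition and run them in lockstep. The first has 2 states tracking the count of `1`s modulo 2; the second has 15 states tracking the last 3 symbols read. A product state is a pair (one from each), accepting exactly when both do.
With 23 states:
       0  1 
>  A   B  C 
   B   D  E 
   C   F  G 
   D   H  I 
   E   J  K 
   F   L  M 
   G   N  O 
   H   H  I 
   I   J  K 
   J   L  M 
   K   N  O 
   L   P  Q 
 * M   R  S 
 * N   T  U 
   O   V  W 
   P   P  Q 
   Q   R  S 
   R   T  U 
   S   V  W 
 * T   H  I 
   U   J  K 
   V   L  M 
 * W   N  O 
(> = start, * = accepting)

start=A; accept=M,N,T,W; A-0>B; A-1>C; B-0>D; B-1>E; C-0>F; C-1>G; D-0>H; D-1>I; E-0>J; E-1>K; F-0>L; F-1>M; G-0>N; G-1>O; H-0>H; H-1>I; I-0>J; I-1>K; J-0>L; J-1>M; K-0>N; K-1>O; L-0>P; L-1>Q; M-0>R; M-1>S; N-0>T; N-1>U; O-0>V; O-1>W; P-0>P; P-1>Q; Q-0>R; Q-1>S; R-0>T; R-1>U; S-0>V; S-1>W; T-0>H; T-1>I; U-0>J; U-1>K; V-0>L; V-1>M; W-0>N; W-1>O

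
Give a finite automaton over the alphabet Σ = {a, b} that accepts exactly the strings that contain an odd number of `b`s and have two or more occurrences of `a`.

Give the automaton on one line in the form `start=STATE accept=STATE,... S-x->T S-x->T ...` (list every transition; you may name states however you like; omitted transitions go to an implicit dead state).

Run two small machines in parallel and take their product. The first has 2 states tracking the count of `b`s modulo 2; the second has 4 states tracking the count of `a`s, saturating at 3. A product state is a pair (one from each), accepting exactly when both do.
With 8 states:
        a   b  
>  q0   q1  q2 
   q1   q3  q4 
   q2   q4  q0 
   q3   q5  q6 
   q4   q6  q1 
   q5   q5  q7 
 * q6   q7  q3 
 * q7   q7  q5 
(> = start, * = accepting)

start=q0 accept=q6,q7 q0-a->q1 q0-b->q2 q1-a->q3 q1-b->q4 q2-a->q4 q2-b->q0 q3-a->q5 q3-b->q6 q4-a->q6 q4-b->q1 q5-a->q5 q5-b->q7 q6-a->q7 q6-b->q3 q7-a->q7 q7-b->q5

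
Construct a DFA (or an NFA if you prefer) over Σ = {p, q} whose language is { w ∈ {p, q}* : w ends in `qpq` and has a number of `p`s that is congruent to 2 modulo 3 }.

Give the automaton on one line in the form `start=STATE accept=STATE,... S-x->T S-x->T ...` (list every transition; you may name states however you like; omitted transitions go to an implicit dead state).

start=A accept=K A-p->B A-q->C B-p->D B-q->E C-p->F C-q->C D-p->A D-q->G E-p->H E-q->E F-p->D F-q->I G-p->J G-q->G H-p->A H-q->K I-p->H I-q->E J-p->B J-q->L K-p->J K-q->G L-p->F L-q->C

Run two small machines in parallel and take their product. The first has 4 states tracking how much of the suffix `qpq` has currently been matched; the second has 3 states tracking the count of `p`s modulo 3. A product state is a pair (one from each), accepting exactly when both do.
       p  q 
>  A   B  C 
   B   D  E 
   C   F  C 
   D   A  G 
   E   H  E 
   F   D  I 
   G   J  G 
   H   A  K 
   I   H  E 
   J   B  L 
 * K   J  G 
   L   F  C 
(> = start, * = accepting)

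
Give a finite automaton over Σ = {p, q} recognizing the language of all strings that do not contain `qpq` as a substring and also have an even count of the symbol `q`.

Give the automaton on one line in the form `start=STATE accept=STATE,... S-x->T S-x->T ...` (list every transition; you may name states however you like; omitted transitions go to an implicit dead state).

Run two small machines in parallel and take their product. One (4 states) tracks partial matches of the forbidden pattern `qpq`; the other (2 states) tracks the count of `q`s modulo 2. Each combined state is a pair, one component from each; accept when both components accept.
8 states suffice.
        p   q  
>* S0   S0  S1 
   S1   S2  S3 
   S2   S4  S5 
 * S3   S6  S1 
   S4   S4  S3 
   S5   S5  S7 
 * S6   S0  S7 
   S7   S7  S5 
(> = start, * = accepting)

start=S0 accept=S0,S3,S6 S0-p->S0 S0-q->S1 S1-p->S2 S1-q->S3 S2-p->S4 S2-q->S5 S3-p->S6 S3-q->S1 S4-p->S4 S4-q->S3 S5-p->S5 S5-q->S7 S6-p->S0 S6-q->S7 S7-p->S7 S7-q->S5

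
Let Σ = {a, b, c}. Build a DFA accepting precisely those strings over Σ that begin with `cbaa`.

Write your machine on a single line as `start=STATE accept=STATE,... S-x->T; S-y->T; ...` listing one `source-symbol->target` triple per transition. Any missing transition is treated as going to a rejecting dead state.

Walk along `cbaa` while the input agrees: from S0 take `c` to S1, and so on. Any deviation drops to the rejecting sink S5. Once S4 is reached the prefix is confirmed and every continuation is accepted.
        a   b   c  
>  S0   S5  S5  S1 
   S1   S5  S2  S5 
   S2   S3  S5  S5 
   S3   S4  S5  S5 
 * S4   S4  S4  S4 
   S5   S5  S5  S5 
(> = start, * = accepting)

start=S0; accept=S4; S0-a->S5; S0-b->S5; S0-c->S1; S1-a->S5; S1-b->S2; S1-c->S5; S2-a->S3; S2-b->S5; S2-c->S5; S3-a->S4; S3-b->S5; S3-c->S5; S4-a->S4; S4-b->S4; S4-c->S4; S5-a->S5; S5-b->S5; S5-c->S5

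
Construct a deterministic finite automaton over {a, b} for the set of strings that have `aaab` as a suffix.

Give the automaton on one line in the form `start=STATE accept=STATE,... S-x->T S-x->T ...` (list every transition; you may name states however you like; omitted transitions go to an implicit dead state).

start=q0 accept=q4 q0-a->q1 q0-b->q0 q1-a->q2 q1-b->q0 q2-a->q3 q2-b->q0 q3-a->q3 q3-b->q4 q4-a->q1 q4-b->q0

Let each state record the length of the longest suffix of the input read so far that is also a prefix of `aaab`. q1 means the last symbol is `a`; q2 means the last 2 symbols are `aa`; q3 means the last 3 symbols are `aaa`; q4 means the last 4 symbols are `aaab`. Accept only at q4, where the string currently ends in `aaab`.
A 5-state machine:
        a   b  
>  q0   q1  q0 
   q1   q2  q0 
   q2   q3  q0 
   q3   q3  q4 
 * q4   q1  q0 
(> = start, * = accepting)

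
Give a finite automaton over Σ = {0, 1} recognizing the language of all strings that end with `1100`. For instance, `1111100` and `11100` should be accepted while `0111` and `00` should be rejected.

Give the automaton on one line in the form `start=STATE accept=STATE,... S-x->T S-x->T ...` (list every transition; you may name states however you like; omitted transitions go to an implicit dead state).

start=q0 accept=q4 q0-0->q0 q0-1->q1 q1-0->q0 q1-1->q2 q2-0->q3 q2-1->q2 q3-0->q4 q3-1->q1 q4-0->q0 q4-1->q1

Let each state record the length of the longest suffix of the input read so far that is also a prefix of `1100`. q1 means the last symbol is `1`; q2 means the last 2 symbols are `11`; q3 means the last 3 symbols are `110`; q4 means the last 4 symbols are `1100`. Accept only at q4, where the string currently ends in `1100`.
5 states suffice.
        0   1  
>  q0   q0  q1 
   q1   q0  q2 
   q2   q3  q2 
   q3   q4  q1 
 * q4   q0  q1 
(> = start, * = accepting)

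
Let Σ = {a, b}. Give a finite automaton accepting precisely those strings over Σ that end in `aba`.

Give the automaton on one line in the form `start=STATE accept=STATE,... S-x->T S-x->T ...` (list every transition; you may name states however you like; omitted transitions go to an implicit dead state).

Remember how much of `aba` the current input suffix matches. State S0 means no match yet; S1 means the last symbol is `a`; S2 means the last 2 symbols are `ab`; S3 means the last 3 symbols are `aba`. Only S3 accepts. On a mismatch, fall back to the longest proper suffix that is still a prefix of `aba`.
A 4-state machine:
        a   b  
>  S0   S1  S0 
   S1   S1  S2 
   S2   S3  S0 
 * S3   S1  S2 
(> = start, * = accepting)

start=S0 accept=S3 S0-a->S1 S0-b->S0 S1-a->S1 S1-b->S2 S2-a->S3 S2-b->S0 S3-a->S1 S3-b->S2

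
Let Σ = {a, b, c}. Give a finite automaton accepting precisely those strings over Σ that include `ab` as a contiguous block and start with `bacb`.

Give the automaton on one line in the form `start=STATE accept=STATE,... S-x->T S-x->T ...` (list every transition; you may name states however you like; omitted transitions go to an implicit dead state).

Handle the two conditions separately and then intersect. The first has 3 states tracking whether and how much of `ab` has been seen; the second has 6 states tracking whether the input so far still matches the prefix `bacb`. A product state is a pair (one from each), accepting exactly when both do. Equivalent product states are then merged.
8 states suffice.
        a   b   c  
>  s0   s1  s2  s1 
   s1   s1  s1  s1 
   s2   s3  s1  s1 
   s3   s1  s1  s4 
   s4   s1  s5  s1 
   s5   s6  s5  s5 
   s6   s6  s7  s5 
 * s7   s7  s7  s7 
(> = start, * = accepting)

start=s0 accept=s7 s0-a->s1 s0-b->s2 s0-c->s1 s1-a->s1 s1-b->s1 s1-c->s1 s2-a->s3 s2-b->s1 s2-c->s1 s3-a->s1 s3-b->s1 s3-c->s4 s4-a->s1 s4-b->s5 s4-c->s1 s5-a->s6 s5-b->s5 s5-c->s5 s6-a->s6 s6-b->s7 s6-c->s5 s7-a->s7 s7-b->s7 s7-c->s7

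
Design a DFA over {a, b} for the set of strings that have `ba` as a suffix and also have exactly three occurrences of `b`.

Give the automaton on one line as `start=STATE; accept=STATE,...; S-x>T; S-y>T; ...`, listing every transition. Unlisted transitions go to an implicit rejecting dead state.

start=q0; accept=q4; q0-a>q0; q0-b>q1; q1-a>q1; q1-b>q2; q2-a>q2; q2-b>q3; q3-a>q4; q3-b>q5; q4-a>q5; q4-b>q5; q5-a>q5; q5-b>q5

Handle the two conditions separately and then intersect. The first has 3 states tracking how much of the suffix `ba` has currently been matched; the second has 5 states tracking the count of `b`s, saturating at 4. A product state is a pair (one from each), accepting exactly when both do. Equivalent product states are then merged.
6 states suffice.
        a   b  
>  q0   q0  q1 
   q1   q1  q2 
   q2   q2  q3 
   q3   q4  q5 
 * q4   q5  q5 
   q5   q5  q5 
(> = start, * = accepting)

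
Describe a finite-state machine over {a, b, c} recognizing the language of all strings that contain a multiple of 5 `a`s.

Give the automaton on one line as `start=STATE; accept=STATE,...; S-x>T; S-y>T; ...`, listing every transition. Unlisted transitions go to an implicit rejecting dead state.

start=S0; accept=S0; S0-a>S1; S0-b>S0; S0-c>S0; S1-a>S2; S1-b>S1; S1-c>S1; S2-a>S3; S2-b>S2; S2-c>S2; S3-a>S4; S3-b>S3; S3-c>S3; S4-a>S0; S4-b>S4; S4-c>S4

The only thing that matters is how many `a`s have appeared, reduced mod 5. Use one state per residue: S0 for 0, …, S4 for 4. Reading `a` moves to the next residue; anything else stays put. S0 is accepting.
A 5-state machine:
        a   b   c  
>* S0   S1  S0  S0 
   S1   S2  S1  S1 
   S2   S3  S2  S2 
   S3   S4  S3  S3 
   S4   S0  S4  S4 
(> = start, * = accepting)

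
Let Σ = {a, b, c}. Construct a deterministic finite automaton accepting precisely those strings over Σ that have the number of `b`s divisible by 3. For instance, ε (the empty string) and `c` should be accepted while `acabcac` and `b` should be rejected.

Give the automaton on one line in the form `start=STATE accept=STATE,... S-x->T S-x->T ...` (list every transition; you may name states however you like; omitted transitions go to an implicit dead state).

start=s0 accept=s0 s0-a->s0 s0-b->s1 s0-c->s0 s1-a->s1 s1-b->s2 s1-c->s1 s2-a->s2 s2-b->s0 s2-c->s2

Keep the running count of `b`s modulo 3: each `b` advances along the cycle s0 → s1 → s2 → s0 while other symbols loop. Accept at s0.
A 3-state machine:
        a   b   c  
>* s0   s0  s1  s0 
   s1   s1  s2  s1 
   s2   s2  s0  s2 
(> = start, * = accepting)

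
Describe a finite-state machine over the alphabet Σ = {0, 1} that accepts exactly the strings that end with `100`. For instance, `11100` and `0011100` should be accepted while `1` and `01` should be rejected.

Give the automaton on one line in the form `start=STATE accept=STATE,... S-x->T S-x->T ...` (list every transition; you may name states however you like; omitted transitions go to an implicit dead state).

start=S0 accept=S3 S0-0->S0 S0-1->S1 S1-0->S2 S1-1->S1 S2-0->S3 S2-1->S1 S3-0->S0 S3-1->S1

Let each state record the length of the longest suffix of the input read so far that is also a prefix of `100`. S1 means the last symbol is `1`; S2 means the last 2 symbols are `10`; S3 means the last 3 symbols are `100`. Accept only at S3, where the string currently ends in `100`.
With 4 states:
        0   1  
>  S0   S0  S1 
   S1   S2  S1 
   S2   S3  S1 
 * S3   S0  S1 
(> = start, * = accepting)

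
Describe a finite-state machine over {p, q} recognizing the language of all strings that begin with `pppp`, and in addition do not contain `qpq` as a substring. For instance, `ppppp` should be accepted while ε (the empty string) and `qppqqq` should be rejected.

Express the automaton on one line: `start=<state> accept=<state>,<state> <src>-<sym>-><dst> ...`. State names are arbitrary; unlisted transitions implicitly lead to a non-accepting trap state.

Build one automaton per condition and run them in lockstep. One (6 states) tracks whether the input so far still matches the prefix `pppp`; the other (4 states) tracks partial matches of the forbidden pattern `qpq`. Each combined state is a pair, one component from each; accept when both components accept. After merging equivalent states the machine shrinks.
8 states suffice.
        p   q  
>  s0   s1  s2 
   s1   s3  s2 
   s2   s2  s2 
   s3   s4  s2 
   s4   s5  s2 
 * s5   s5  s6 
 * s6   s7  s6 
 * s7   s5  s2 
(> = start, * = accepting)

start=s0 accept=s5,s6,s7 s0-p->s1 s0-q->s2 s1-p->s3 s1-q->s2 s2-p->s2 s2-q->s2 s3-p->s4 s3-q->s2 s4-p->s5 s4-q->s2 s5-p->s5 s5-q->s6 s6-p->s7 s6-q->s6 s7-p->s5 s7-q->s2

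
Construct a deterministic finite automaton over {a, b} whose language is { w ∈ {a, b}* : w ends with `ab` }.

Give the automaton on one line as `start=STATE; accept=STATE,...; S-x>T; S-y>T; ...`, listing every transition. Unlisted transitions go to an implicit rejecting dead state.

start=S0; accept=S2; S0-a>S1; S0-b>S0; S1-a>S1; S1-b>S2; S2-a>S1; S2-b>S0

Let each state record the length of the longest suffix of the input read so far that is also a prefix of `ab`. S1 means the last symbol is `a`; S2 means the last 2 symbols are `ab`. Accept only at S2, where the string currently ends in `ab`.
A 3-state machine:
        a   b  
>  S0   S1  S0 
   S1   S1  S2 
 * S2   S1  S0 
(> = start, * = accepting)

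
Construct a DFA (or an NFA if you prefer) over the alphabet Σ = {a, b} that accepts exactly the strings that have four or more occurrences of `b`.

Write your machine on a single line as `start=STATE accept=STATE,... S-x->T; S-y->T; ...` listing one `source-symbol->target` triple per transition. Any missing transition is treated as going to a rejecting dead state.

start=S0; accept=S4,S5; S0-a->S0; S0-b->S1; S1-a->S1; S1-b->S2; S2-a->S2; S2-b->S3; S3-a->S3; S3-b->S4; S4-a->S4; S4-b->S5; S5-a->S5; S5-b->S5

Only the number of `b`s matters, and only up to 5. Make a chain S0 → S1 → S2 → S3 → S4 → S5 advanced by each `b` (with S5 absorbing); every other symbol self-loops. The accepting set is {S4, S5}.
6 states suffice.
        a   b  
>  S0   S0  S1 
   S1   S1  S2 
   S2   S2  S3 
   S3   S3  S4 
 * S4   S4  S5 
 * S5   S5  S5 
(> = start, * = accepting)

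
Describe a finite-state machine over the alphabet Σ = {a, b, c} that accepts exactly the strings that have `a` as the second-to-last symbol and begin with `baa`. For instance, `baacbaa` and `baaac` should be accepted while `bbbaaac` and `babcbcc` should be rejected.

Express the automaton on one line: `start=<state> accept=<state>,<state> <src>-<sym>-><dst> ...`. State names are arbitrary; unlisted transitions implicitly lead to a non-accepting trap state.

Handle the two conditions separately and then intersect. One (13 states) tracks the last 2 symbols read; the other (5 states) tracks whether the input so far still matches the prefix `baa`. Each combined state is a pair, one component from each; accept when both components accept. After merging equivalent states the machine shrinks.
8 states suffice.
        a   b   c  
>  q0   q1  q2  q1 
   q1   q1  q1  q1 
   q2   q3  q1  q1 
   q3   q4  q1  q1 
 * q4   q4  q5  q5 
 * q5   q6  q7  q7 
   q6   q4  q5  q5 
   q7   q6  q7  q7 
(> = start, * = accepting)

start=q0 accept=q4,q5 q0-a->q1 q0-b->q2 q0-c->q1 q1-a->q1 q1-b->q1 q1-c->q1 q2-a->q3 q2-b->q1 q2-c->q1 q3-a->q4 q3-b->q1 q3-c->q1 q4-a->q4 q4-b->q5 q4-c->q5 q5-a->q6 q5-b->q7 q5-c->q7 q6-a->q4 q6-b->q5 q6-c->q5 q7-a->q6 q7-b->q7 q7-c->q7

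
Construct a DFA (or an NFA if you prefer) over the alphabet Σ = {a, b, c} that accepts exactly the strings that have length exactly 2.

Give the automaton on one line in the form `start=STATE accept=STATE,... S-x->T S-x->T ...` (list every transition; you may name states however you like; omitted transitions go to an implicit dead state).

start=q0 accept=q2 q0-a->q1 q0-b->q1 q0-c->q1 q1-a->q2 q1-b->q2 q1-c->q2 q2-a->q3 q2-b->q3 q2-c->q3 q3-a->q3 q3-b->q3 q3-c->q3

Count input length up to 3: every symbol moves from q0 toward q3, which means 'more than 2' and absorbs. Accept from {q2}.
        a   b   c  
>  q0   q1  q1  q1 
   q1   q2  q2  q2 
 * q2   q3  q3  q3 
   q3   q3  q3  q3 
(> = start, * = accepting)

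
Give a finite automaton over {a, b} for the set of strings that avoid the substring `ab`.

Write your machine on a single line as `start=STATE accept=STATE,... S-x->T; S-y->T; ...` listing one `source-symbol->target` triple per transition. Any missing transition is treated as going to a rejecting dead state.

start=q0; accept=q0,q1; q0-a->q1; q0-b->q0; q1-a->q1; q1-b->q2; q2-a->q2; q2-b->q2

This is the complement of 'contains `ab`'. Use the same substring-matching states — q0 through q2 holding how much of `ab` has just been matched — but flip the accepting set: everything except the trap q2 accepts.
With 3 states:
        a   b  
>* q0   q1  q0 
 * q1   q1  q2 
   q2   q2  q2 
(> = start, * = accepting)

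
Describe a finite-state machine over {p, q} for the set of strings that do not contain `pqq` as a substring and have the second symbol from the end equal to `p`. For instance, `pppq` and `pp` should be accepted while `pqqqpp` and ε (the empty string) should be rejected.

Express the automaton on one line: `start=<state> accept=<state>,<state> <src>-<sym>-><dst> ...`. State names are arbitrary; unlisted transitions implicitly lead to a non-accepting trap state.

Handle the two conditions separately and then intersect. One (4 states) tracks partial matches of the forbidden pattern `pqq`; the other (7 states) tracks the last 2 symbols read. Each combined state is a pair, one component from each; accept when both components accept.
An 11-state machine:
          p    q  
>  S0     S1   S2 
   S1     S3   S4 
   S2     S5   S6 
 * S3     S3   S4 
 * S4     S5   S7 
   S5     S3   S4 
   S6     S5   S6 
   S7     S8   S7 
   S8     S9  S10 
   S9     S9  S10 
   S10    S8   S7 
(> = start, * = accepting)

start=S0 accept=S3,S4 S0-p->S1 S0-q->S2 S1-p->S3 S1-q->S4 S2-p->S5 S2-q->S6 S3-p->S3 S3-q->S4 S4-p->S5 S4-q->S7 S5-p->S3 S5-q->S4 S6-p->S5 S6-q->S6 S7-p->S8 S7-q->S7 S8-p->S9 S8-q->S10 S9-p->S9 S9-q->S10 S10-p->S8 S10-q->S7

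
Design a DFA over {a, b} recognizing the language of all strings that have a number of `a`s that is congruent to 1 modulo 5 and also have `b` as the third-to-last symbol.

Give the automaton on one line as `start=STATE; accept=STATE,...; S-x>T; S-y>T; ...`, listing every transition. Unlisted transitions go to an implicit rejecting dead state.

Handle the two conditions separately and then intersect. The first has 5 states tracking the count of `a`s modulo 5; the second has 15 states tracking the last 3 symbols read. A product state is a pair (one from each), accepting exactly when both do. Minimizing collapses redundant product states.
With 16 states:
          a    b  
>  q0     q1   q2 
   q1     q3   q4 
   q2     q5   q6 
   q3     q7   q3 
   q4     q3   q8 
   q5     q3   q9 
   q6    q10   q6 
   q7    q11   q7 
   q8     q3  q12 
 * q9     q3   q8 
 * q10    q3   q9 
   q11    q0  q13 
 * q12    q3  q12 
   q13   q14  q13 
   q14   q15   q2 
 * q15    q3   q4 
(> = start, * = accepting)

start=q0; accept=q9,q10,q12,q15; q0-a>q1; q0-b>q2; q1-a>q3; q1-b>q4; q2-a>q5; q2-b>q6; q3-a>q7; q3-b>q3; q4-a>q3; q4-b>q8; q5-a>q3; q5-b>q9; q6-a>q10; q6-b>q6; q7-a>q11; q7-b>q7; q8-a>q3; q8-b>q12; q9-a>q3; q9-b>q8; q10-a>q3; q10-b>q9; q11-a>q0; q11-b>q13; q12-a>q3; q12-b>q12; q13-a>q14; q13-b>q13; q14-a>q15; q14-b>q2; q15-a>q3; q15-b>q4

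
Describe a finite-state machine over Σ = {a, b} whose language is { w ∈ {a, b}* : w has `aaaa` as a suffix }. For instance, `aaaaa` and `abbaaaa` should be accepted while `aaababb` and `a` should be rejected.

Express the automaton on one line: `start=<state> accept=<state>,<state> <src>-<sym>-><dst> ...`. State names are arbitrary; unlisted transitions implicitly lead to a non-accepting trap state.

Let each state record the length of the longest suffix of the input read so far that is also a prefix of `aaaa`. s1 means the last symbol is `a`; s2 means the last 2 symbols are `aa`; s3 means the last 3 symbols are `aaa`; s4 means the last 4 symbols are `aaaa`. Accept only at s4, where the string currently ends in `aaaa`.
5 states suffice.
        a   b  
>  s0   s1  s0 
   s1   s2  s0 
   s2   s3  s0 
   s3   s4  s0 
 * s4   s4  s0 
(> = start, * = accepting)

start=s0 accept=s4 s0-a->s1 s0-b->s0 s1-a->s2 s1-b->s0 s2-a->s3 s2-b->s0 s3-a->s4 s3-b->s0 s4-a->s4 s4-b->s0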